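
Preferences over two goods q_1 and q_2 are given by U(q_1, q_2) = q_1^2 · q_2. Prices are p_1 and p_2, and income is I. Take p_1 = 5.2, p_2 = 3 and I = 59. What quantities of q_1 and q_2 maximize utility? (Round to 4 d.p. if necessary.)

The MRS is 2·q_2/q_1. Set MRS = p_1/p_2.
Rearranging, p_2·q_2 = (1/2)·p_1·q_1. Substituting into the budget gives p_1·q_1·(1 + (1/2)) = I.
Demand: q_1*(p_1,p_2,I) = 2/3·I/p_1 and q_2* = 1/3·I/p_2.
At p_1=5.2, p_2=3, I=59: q_1* = 2/3·59/5.2 = 7.5641, q_2* = 6.5556.

q_1* = 7.5641, q_2* = 6.5556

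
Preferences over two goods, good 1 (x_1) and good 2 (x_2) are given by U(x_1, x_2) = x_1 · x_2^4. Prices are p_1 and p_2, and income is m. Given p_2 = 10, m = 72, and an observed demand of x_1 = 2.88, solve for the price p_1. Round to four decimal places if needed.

MU_x_1/MU_x_2 = (x_2)/(4·x_1); tangency sets this equal to p_1/p_2.
Rearranging, p_2·x_2 = 4·p_1·x_1. Substituting into the budget gives p_1·x_1·(1 + 4) = m.
Demand: x_1*(p_1,p_2,m) = 0.2·m/p_1 and x_2* = 0.8·m/p_2.
Set x_1* = 2.88 in the demand function and solve for p_1: p_1 = 5.

p_1 = 5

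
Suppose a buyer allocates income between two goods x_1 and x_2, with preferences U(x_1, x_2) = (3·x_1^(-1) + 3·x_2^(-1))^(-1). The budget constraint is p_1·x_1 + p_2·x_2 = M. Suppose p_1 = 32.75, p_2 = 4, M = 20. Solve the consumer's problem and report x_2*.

From the CES first-order condition, (x_2/x_1)^(2) = p_1/p_2.
Solve for the ratio: x_2/x_1 = [p_1/p_2]^(0.5).
With the ratio pinned down, the budget gives x_1* = M/(p_1 + p_2·(x_2/x_1)) and x_2* = (x_2/x_1)·x_1*.
Numerically x_2/x_1 = 2.861381, so x_1* = 20/(32.75 + 4·2.861381) = 0.4525 and x_2* = 2.861381·0.4525 = 1.2949.

x_2* = 1.2949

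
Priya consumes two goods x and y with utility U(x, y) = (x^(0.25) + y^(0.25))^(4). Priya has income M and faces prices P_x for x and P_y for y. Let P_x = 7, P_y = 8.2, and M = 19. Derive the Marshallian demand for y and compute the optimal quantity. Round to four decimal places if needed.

MU_x ∝ x^(-0.75), MU_y ∝ y^(-0.75), so MRS = (y/x)^(0.75) = P_x/P_y.
Solve for the ratio: y/x = [P_x/P_y]^(4/3).
With the ratio pinned down, the budget gives x* = M/(P_x + P_y·(y/x)) and y* = (y/x)·x*.
Numerically y/x = 0.809802, so x* = 19/(7 + 8.2·0.809802) = 1.3929 and y* = 0.809802·1.3929 = 1.128.

y* = 1.128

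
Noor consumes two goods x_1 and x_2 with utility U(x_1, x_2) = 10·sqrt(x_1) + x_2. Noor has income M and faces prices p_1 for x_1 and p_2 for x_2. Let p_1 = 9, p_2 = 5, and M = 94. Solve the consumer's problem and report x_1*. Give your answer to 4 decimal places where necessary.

x_1* = 7.716

Utility is quasi-linear in x_2; the FOC for x_1 is 5/√x_1 = p_1/p_2.
Thus x_1* = (5·p_2/p_1)² — independent of M — with the rest of income spent on x_2.
Plugging in: x_1* = (5·5/9)² = 7.716.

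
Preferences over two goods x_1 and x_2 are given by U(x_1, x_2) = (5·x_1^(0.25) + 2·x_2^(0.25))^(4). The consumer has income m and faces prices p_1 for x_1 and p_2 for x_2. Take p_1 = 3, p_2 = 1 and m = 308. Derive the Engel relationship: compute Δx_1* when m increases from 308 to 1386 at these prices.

Numerically x_2/x_1 = 1.27519, so x_1* = 308/(3 + 1·1.27519) = 72.0436.
At m' = 1386: x_1* = 324.1961. Change: 324.1961 − 72.0436 = 252.1525.

Δx_1* = 252.1525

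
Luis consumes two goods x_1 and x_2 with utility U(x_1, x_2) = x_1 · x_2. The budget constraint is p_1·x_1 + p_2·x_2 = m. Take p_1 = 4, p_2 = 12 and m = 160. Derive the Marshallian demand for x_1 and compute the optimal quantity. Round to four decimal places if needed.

MU_x_1/MU_x_2 = (x_2)/(x_1); tangency sets this equal to p_1/p_2.
Rearranging, p_2·x_2 = p_1·x_1. Substituting into the budget gives p_1·x_1·(1 + 1) = m.
Demand: x_1*(p_1,p_2,m) = 0.5·m/p_1 and x_2* = 0.5·m/p_2.
At p_1=4, p_2=12, m=160: x_1* = 0.5·160/4 = 20.

x_1* = 20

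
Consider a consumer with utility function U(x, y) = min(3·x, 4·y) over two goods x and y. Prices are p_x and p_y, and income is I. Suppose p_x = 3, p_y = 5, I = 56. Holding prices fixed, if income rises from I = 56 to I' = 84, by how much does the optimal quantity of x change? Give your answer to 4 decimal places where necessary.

Δx* = 4.1481

Leontief preferences: the optimum is at the kink where x/4 = y/3, i.e. y = (3/4)·x.
Budget: p_x·x + p_y·(3/4)·x = I, so (4·p_x + 3·p_y)·x = 4·I.
Demand: x*(p_x,p_y,I) = 4·I/(4·p_x + 3·p_y), y* = 3·I/(4·p_x + 3·p_y).
Here 4·3 + 3·5 = 27, giving x* = 8.2963.
At I' = 84: x* = 12.4444. Change: 12.4444 − 8.2963 = 4.1481.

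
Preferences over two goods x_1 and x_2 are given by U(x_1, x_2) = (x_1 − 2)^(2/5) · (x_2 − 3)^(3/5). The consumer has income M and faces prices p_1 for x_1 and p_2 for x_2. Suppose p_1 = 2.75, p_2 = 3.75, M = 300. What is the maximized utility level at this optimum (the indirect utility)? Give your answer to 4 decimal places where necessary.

Discretionary income = 300 − 2·2.75 − 3·3.75 = 283.25; x_1* = 2 + 0.4·283.25/2.75 = 43.2; x_2* = 3 + 0.6·283.25/3.75 = 48.32.
Utility at the optimum: U(43.2, 48.32) = 43.6247.

V = 43.6247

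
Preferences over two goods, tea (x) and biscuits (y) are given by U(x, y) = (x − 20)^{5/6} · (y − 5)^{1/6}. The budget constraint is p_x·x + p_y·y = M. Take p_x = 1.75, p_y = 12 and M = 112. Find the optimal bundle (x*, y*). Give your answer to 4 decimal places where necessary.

Let x' = x−20, y' = y−5. MRS = 5·y'/x' = p_x/p_y.
Substituting into the budget: x* = 20 + 5/6·(M − 20·p_x − 5·p_y)/p_x, and y* = 5 + 1/6·(…)/p_y.
Discretionary income = 112 − 20·1.75 − 5·12 = 17; x* = 20 + 5/6·17/1.75 = 28.0952; y* = 5 + 1/6·17/12 = 5.2361.

x* = 28.0952, y* = 5.2361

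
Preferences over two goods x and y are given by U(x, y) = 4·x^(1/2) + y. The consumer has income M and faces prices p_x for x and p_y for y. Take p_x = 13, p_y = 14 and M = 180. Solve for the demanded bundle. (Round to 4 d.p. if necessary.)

x* = 4.6391, y* = 8.5495

Set MRS = p_x/p_y: 2·x^(−1/2) = p_x/p_y.
Solve: √x = 2·p_y/p_x, so x*(p_x,p_y) = (2·p_y/p_x)², and y* = (M − p_x·x*)/p_y.
Plugging in: x* = (2·14/13)² = 4.6391, y* = 8.5495.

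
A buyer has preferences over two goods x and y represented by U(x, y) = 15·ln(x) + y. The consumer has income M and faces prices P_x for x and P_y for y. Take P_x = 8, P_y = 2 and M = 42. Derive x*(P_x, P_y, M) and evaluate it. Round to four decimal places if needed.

Set MRS = P_x/P_y: (15/x)/1 = P_x/P_y.
So x*(P_x,P_y) = 15·P_y/P_x, independent of income; and y* = (M − 15·P_y)/P_y.
At the given prices: x* = 15·2/8 = 3.75.

x* = 3.75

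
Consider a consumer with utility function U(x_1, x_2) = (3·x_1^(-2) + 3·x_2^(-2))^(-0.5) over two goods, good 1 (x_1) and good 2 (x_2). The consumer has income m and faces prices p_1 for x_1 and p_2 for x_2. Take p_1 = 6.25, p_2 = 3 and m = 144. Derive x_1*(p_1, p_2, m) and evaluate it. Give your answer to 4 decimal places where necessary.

x_1* = 14.2835

MRS = MU_x_1/MU_x_2 = (x_2/x_1)^(3). Set equal to p_1/p_2.
Hence x_2/x_1 = (p_1/p_2)^(1/(3)), i.e. raised to the 1/3 power.
Substitute x_2 = (x_2/x_1)·x_1 into the budget: x_1* = m/(p_1 + p_2·(x_2/x_1)).
Numerically x_2/x_1 = 1.277182, so x_1* = 144/(6.25 + 3·1.277182) = 14.2835.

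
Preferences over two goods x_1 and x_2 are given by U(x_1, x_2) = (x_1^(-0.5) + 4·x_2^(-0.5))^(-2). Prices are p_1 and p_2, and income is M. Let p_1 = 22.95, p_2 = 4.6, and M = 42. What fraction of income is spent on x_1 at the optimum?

share on x_1 = 0.4041

From the CES first-order condition, (1/4)·(x_2/x_1)^(1.5) = p_1/p_2.
Solve for the ratio: x_2/x_1 = [4·p_1/p_2]^(2/3).
With the ratio pinned down, the budget gives x_1* = M/(p_1 + p_2·(x_2/x_1)) and x_2* = (x_2/x_1)·x_1*.
Numerically x_2/x_1 = 7.357381, so x_1* = 42/(22.95 + 4.6·7.357381) = 0.7395 and x_2* = 7.357381·0.7395 = 5.4409.
Expenditure on x_1: 22.95·0.7395 = 16.9719; share = 0.4041.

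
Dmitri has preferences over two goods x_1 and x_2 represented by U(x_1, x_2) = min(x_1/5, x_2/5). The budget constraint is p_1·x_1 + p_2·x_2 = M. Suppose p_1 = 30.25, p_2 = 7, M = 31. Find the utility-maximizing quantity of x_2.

x_2* = 0.8322

Here 5·30.25 + 5·7 = 186.25, giving x_2* = 0.8322.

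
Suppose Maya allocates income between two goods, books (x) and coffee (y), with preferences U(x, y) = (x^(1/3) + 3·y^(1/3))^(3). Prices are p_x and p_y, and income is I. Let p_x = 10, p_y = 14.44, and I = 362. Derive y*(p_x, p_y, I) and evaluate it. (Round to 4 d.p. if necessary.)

y* = 20.3606

MU_x ∝ x^(-2/3), MU_y ∝ 3·y^(-2/3), so MRS = (1/3)·(y/x)^(2/3) = p_x/p_y.
Solve for the ratio: y/x = [3·p_x/p_y]^(1.5).
Substitute y = (y/x)·x into the budget: x* = I/(p_x + p_y·(y/x)).
Numerically y/x = 2.994547, so x* = 362/(10 + 14.44·2.994547) = 6.7992 and y* = 2.994547·6.7992 = 20.3606.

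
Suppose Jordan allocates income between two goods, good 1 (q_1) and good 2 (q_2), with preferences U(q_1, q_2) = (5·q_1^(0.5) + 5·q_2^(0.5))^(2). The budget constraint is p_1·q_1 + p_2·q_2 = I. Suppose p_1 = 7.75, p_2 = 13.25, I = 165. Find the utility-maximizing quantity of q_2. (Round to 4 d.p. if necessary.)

q_2* = 4.5957

From the CES first-order condition, (q_2/q_1)^(0.5) = p_1/p_2.
Hence q_2/q_1 = (p_1/p_2)^(1/(0.5)), i.e. raised to the 2 power.
Substitute q_2 = (q_2/q_1)·q_1 into the budget: q_1* = I/(p_1 + p_2·(q_2/q_1)).
Numerically q_2/q_1 = 0.342115, so q_1* = 165/(7.75 + 13.25·0.342115) = 13.4332 and q_2* = 0.342115·13.4332 = 4.5957.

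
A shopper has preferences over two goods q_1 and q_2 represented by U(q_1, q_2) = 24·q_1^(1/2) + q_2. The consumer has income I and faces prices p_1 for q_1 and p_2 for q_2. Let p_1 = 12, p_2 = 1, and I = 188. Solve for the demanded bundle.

q_1* = 1, q_2* = 176

Plugging in: q_1* = (12·1/12)² = 1, q_2* = 176.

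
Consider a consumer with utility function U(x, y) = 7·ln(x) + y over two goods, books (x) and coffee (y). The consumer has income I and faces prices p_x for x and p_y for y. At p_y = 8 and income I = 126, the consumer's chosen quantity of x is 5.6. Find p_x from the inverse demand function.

p_x = 10

Set MRS = p_x/p_y: (7/x)/1 = p_x/p_y.
So x*(p_x,p_y) = 7·p_y/p_x, independent of income; and y* = (I − 7·p_y)/p_y.
Set x* = 5.6 in the demand function and solve for p_x: p_x = 10.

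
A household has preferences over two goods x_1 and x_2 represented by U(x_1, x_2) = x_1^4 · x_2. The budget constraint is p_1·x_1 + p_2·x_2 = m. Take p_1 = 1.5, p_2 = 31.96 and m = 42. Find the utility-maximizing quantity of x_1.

x_1* = 22.4

Tangency: MRS = 4·x_2/x_1 = p_1/p_2.
So 4·p_2·x_2 = p_1·x_1; combined with the budget, a share 0.8 of income goes to x_1.
Demand: x_1*(p_1,p_2,m) = 0.8·m/p_1 and x_2* = 0.2·m/p_2.
At p_1=1.5, p_2=31.96, m=42: x_1* = 0.8·42/1.5 = 22.4.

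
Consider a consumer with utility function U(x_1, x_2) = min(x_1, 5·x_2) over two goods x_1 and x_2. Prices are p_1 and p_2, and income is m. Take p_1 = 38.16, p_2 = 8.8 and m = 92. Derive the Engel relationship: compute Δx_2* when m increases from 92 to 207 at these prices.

Δx_2* = 0.5762

With perfect complements, no substitution: consume in ratio x_1:x_2 = 5:1.
Budget: p_1·x_1 + p_2·(1/5)·x_1 = m, so (5·p_1 + p_2)·x_1 = 5·m.
Demand: x_1*(p_1,p_2,m) = 5·m/(5·p_1 + p_2), x_2* = m/(5·p_1 + p_2).
Here 5·38.16 + 8.8 = 199.6, giving x_2* = 0.4609.
At m' = 207: x_2* = 1.0371. Change: 1.0371 − 0.4609 = 0.5762.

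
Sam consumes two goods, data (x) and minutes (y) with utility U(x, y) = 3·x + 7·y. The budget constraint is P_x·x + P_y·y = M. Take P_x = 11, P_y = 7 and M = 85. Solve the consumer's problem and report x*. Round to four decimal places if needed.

Perfect substitutes: compare marginal utility per dollar. 3/P_x vs 7/P_y → 0.2727 vs 1.
y gives more utility per dollar, so spend all income on y: y* = M/P_y, x* = 0.
Numerically: x* = 0, y* = 12.1429.

x* = 0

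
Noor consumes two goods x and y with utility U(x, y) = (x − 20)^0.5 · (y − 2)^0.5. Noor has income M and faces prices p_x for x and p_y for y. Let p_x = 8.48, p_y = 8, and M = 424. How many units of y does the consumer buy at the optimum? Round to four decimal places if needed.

y* = 16.9

This is Cobb-Douglas in (x−20, y−2): tangency gives 0.5·p_y·(y−2) = 0.5·p_x·(x−20).
After buying the subsistence bundle (20, 2), a share 0.5 of the remaining income goes to x: x* = 20 + 0.5·(M − 20p_x − 2p_y)/p_x.
Discretionary income = 424 − 20·8.48 − 2·8 = 238.4; y* = 2 + 0.5·238.4/8 = 16.9.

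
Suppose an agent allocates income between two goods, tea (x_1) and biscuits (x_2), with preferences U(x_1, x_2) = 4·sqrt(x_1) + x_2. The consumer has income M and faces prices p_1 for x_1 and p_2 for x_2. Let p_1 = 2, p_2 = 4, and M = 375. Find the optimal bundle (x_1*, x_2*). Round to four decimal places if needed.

x_1* = 16, x_2* = 85.75

Set MRS = p_1/p_2: 2·x_1^(−1/2) = p_1/p_2.
Thus x_1* = (2·p_2/p_1)² — independent of M — with the rest of income spent on x_2.
Plugging in: x_1* = (2·4/2)² = 16, x_2* = 85.75.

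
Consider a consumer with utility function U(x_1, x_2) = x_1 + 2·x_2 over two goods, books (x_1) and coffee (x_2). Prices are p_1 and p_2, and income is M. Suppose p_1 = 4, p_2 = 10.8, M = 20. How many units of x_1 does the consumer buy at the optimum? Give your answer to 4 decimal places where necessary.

x_1* = 5

Linear utility — the consumer picks whichever good has higher MU/price: 1/4 = 0.25 vs 2/10.8 = 0.1852.
x_1 gives more utility per dollar, so spend all income on x_1: x_1* = M/p_1, x_2* = 0.
Numerically: x_1* = 5, x_2* = 0.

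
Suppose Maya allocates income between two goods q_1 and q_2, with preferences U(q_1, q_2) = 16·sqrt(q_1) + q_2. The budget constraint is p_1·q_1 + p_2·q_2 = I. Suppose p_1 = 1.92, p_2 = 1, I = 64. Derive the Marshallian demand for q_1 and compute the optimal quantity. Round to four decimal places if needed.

Set MRS = p_1/p_2: 8·q_1^(−1/2) = p_1/p_2.
Thus q_1* = (8·p_2/p_1)² — independent of I — with the rest of income spent on q_2.
Plugging in: q_1* = (8·1/1.92)² = 17.3611.

q_1* = 17.3611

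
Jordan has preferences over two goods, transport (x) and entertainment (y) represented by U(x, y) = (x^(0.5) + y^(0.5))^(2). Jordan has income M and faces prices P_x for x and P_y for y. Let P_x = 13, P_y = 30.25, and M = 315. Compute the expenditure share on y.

share on y = 0.3006

MRS = MU_x/MU_y = (y/x)^(0.5). Set equal to P_x/P_y.
Hence y/x = (P_x/P_y)^(1/(0.5)), i.e. raised to the 2 power.
With the ratio pinned down, the budget gives x* = M/(P_x + P_y·(y/x)) and y* = (y/x)·x*.
Numerically y/x = 0.184687, so x* = 315/(13 + 30.25·0.184687) = 16.9475 and y* = 0.184687·16.9475 = 3.13.
Expenditure on y: 30.25·3.13 = 94.6821; share = 0.3006.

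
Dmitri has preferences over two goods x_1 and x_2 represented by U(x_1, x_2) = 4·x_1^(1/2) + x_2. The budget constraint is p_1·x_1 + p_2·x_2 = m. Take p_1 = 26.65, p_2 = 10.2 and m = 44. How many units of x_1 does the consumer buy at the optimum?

Utility is quasi-linear in x_2; the FOC for x_1 is 2/√x_1 = p_1/p_2.
Thus x_1* = (2·p_2/p_1)² — independent of m — with the rest of income spent on x_2.
Plugging in: x_1* = (2·10.2/26.65)² = 0.586.

x_1* = 0.586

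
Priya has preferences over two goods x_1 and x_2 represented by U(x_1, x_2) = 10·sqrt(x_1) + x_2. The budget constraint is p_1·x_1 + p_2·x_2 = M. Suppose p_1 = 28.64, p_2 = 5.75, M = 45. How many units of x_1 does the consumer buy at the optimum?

Thus x_1* = (5·p_2/p_1)² — independent of M — with the rest of income spent on x_2.
Plugging in: x_1* = (5·5.75/28.64)² = 1.0077.

x_1* = 1.0077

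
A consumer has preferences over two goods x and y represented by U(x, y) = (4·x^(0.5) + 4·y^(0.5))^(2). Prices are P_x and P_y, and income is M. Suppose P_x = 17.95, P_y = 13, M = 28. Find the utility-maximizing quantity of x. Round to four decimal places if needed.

x* = 0.6552

MU_x ∝ 4·x^(-0.5), MU_y ∝ 4·y^(-0.5), so MRS = (y/x)^(0.5) = P_x/P_y.
Solve for the ratio: y/x = [P_x/P_y]^(2).
Substitute y = (y/x)·x into the budget: x* = M/(P_x + P_y·(y/x)).
Numerically y/x = 1.906524, so x* = 28/(17.95 + 13·1.906524) = 0.6552.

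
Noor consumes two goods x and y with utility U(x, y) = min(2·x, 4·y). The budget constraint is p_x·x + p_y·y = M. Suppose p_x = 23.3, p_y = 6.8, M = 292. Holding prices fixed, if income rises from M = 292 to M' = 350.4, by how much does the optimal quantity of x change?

With perfect complements, no substitution: consume in ratio x:y = 4:2.
Budget: p_x·x + p_y·(1/2)·x = M, so (4·p_x + 2·p_y)·x = 4·M.
Demand: x*(p_x,p_y,M) = 4·M/(4·p_x + 2·p_y), y* = 2·M/(4·p_x + 2·p_y).
Here 4·23.3 + 2·6.8 = 106.8, giving x* = 10.9363.
At M' = 350.4: x* = 13.1236. Change: 13.1236 − 10.9363 = 2.1873.

Δx* = 2.1873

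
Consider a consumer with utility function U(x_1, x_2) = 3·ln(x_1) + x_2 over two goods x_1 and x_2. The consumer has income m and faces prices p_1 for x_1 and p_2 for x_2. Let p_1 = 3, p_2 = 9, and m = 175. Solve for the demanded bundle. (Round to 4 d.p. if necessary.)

x_1* = 9, x_2* = 16.4444

Set MRS = p_1/p_2: (3/x_1)/1 = p_1/p_2.
So x_1*(p_1,p_2) = 3·p_2/p_1, independent of income; and x_2* = (m − 3·p_2)/p_2.
At the given prices: x_1* = 3·9/3 = 9, and x_2* = 16.4444.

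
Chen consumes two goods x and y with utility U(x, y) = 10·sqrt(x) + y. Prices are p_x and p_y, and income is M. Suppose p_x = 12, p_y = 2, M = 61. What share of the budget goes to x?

MU_x = 5/√x, MU_y = 1. Tangency: 5/√x = p_x/p_y.
Solve: √x = 5·p_y/p_x, so x*(p_x,p_y) = (5·p_y/p_x)², and y* = (M − p_x·x*)/p_y.
Plugging in: x* = (5·2/12)² = 0.6944, y* = 26.3333.
Expenditure on x: 12·0.6944 = 8.3333; share = 0.1366.

share on x = 0.1366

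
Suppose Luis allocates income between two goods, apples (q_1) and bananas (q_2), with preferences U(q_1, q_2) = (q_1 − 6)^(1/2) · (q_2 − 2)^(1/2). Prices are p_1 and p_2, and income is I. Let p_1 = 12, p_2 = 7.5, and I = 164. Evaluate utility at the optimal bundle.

V = 4.0583

Let q_1' = q_1−6, q_2' = q_2−2. MRS = q_2'/q_1' = p_1/p_2.
After buying the subsistence bundle (6, 2), a share 0.5 of the remaining income goes to q_1: q_1* = 6 + 0.5·(I − 6p_1 − 2p_2)/p_1.
Discretionary income = 164 − 6·12 − 2·7.5 = 77; q_1* = 6 + 0.5·77/12 = 9.2083; q_2* = 2 + 0.5·77/7.5 = 7.1333.
Utility at the optimum: U(9.2083, 7.1333) = 4.0583.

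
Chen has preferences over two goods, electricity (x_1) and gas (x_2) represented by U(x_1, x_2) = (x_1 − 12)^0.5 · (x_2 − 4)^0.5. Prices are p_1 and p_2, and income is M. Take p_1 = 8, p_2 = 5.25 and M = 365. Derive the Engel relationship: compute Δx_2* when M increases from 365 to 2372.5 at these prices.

Δx_2* = 191.1905

This is Cobb-Douglas in (x_1−12, x_2−4): tangency gives 0.5·p_2·(x_2−4) = 0.5·p_1·(x_1−12).
After buying the subsistence bundle (12, 4), a share 0.5 of the remaining income goes to x_1: x_1* = 12 + 0.5·(M − 12p_1 − 4p_2)/p_1.
Discretionary income = 365 − 12·8 − 4·5.25 = 248; x_2* = 4 + 0.5·248/5.25 = 27.619.
At M' = 2372.5: x_2* = 218.8095. Change: 218.8095 − 27.619 = 191.1905.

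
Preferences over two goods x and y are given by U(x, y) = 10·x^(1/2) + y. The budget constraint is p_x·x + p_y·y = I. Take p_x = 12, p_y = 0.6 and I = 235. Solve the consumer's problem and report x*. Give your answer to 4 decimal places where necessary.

Set MRS = p_x/p_y: 5·x^(−1/2) = p_x/p_y.
Solve: √x = 5·p_y/p_x, so x*(p_x,p_y) = (5·p_y/p_x)², and y* = (I − p_x·x*)/p_y.
Plugging in: x* = (5·0.6/12)² = 0.0625.

x* = 0.0625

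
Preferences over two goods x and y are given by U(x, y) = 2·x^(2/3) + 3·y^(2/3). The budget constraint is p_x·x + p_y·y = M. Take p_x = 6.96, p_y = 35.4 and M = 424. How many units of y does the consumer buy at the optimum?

y* = 1.3823

Numerically y/x = 0.02565, so x* = 424/(6.96 + 35.4·0.02565) = 53.889 and y* = 0.02565·53.889 = 1.3823.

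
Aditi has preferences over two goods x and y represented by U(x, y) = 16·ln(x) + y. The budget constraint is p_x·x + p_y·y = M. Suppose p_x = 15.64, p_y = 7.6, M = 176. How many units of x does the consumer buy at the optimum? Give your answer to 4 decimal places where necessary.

x* = 7.7749

MU_x = 16/x, MU_y = 1. Tangency: 16/x = p_x/p_y.
So x*(p_x,p_y) = 16·p_y/p_x, independent of income; and y* = (M − 16·p_y)/p_y.
At the given prices: x* = 16·7.6/15.64 = 7.7749.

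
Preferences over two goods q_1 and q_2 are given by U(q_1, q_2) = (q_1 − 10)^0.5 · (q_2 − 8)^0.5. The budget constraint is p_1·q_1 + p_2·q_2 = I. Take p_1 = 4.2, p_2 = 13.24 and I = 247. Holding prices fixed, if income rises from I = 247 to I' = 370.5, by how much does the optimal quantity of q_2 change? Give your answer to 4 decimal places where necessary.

Δq_2* = 4.6639

This is Cobb-Douglas in (q_1−10, q_2−8): tangency gives 0.5·p_2·(q_2−8) = 0.5·p_1·(q_1−10).
After buying the subsistence bundle (10, 8), a share 0.5 of the remaining income goes to q_1: q_1* = 10 + 0.5·(I − 10p_1 − 8p_2)/p_1.
Discretionary income = 247 − 10·4.2 − 8·13.24 = 99.08; q_2* = 8 + 0.5·99.08/13.24 = 11.7417.
At I' = 370.5: q_2* = 16.4056. Change: 16.4056 − 11.7417 = 4.6639.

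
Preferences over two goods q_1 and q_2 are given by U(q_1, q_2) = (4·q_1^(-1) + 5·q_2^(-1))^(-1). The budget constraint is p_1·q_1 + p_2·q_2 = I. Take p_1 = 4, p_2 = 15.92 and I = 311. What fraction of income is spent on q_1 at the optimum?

share on q_1 = 0.3096

MU_q_1 ∝ 4·q_1^(-2), MU_q_2 ∝ 5·q_2^(-2), so MRS = (4/5)·(q_2/q_1)^(2) = p_1/p_2.
Hence q_2/q_1 = ((5/4)·p_1/p_2)^(1/(2)), i.e. raised to the 0.5 power.
Substitute q_2 = (q_2/q_1)·q_1 into the budget: q_1* = I/(p_1 + p_2·(q_2/q_1)).
Numerically q_2/q_1 = 0.56042, so q_1* = 311/(4 + 15.92·0.56042) = 24.0677 and q_2* = 0.56042·24.0677 = 13.488.
Expenditure on q_1: 4·24.0677 = 96.2708; share = 0.3096.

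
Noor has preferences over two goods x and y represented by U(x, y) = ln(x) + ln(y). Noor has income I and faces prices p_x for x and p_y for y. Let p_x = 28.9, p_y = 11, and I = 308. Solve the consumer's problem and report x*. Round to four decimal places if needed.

The MRS is y/x. Set MRS = p_x/p_y.
So p_y·y = p_x·x; combined with the budget, a share 0.5 of income goes to x.
Demand: x*(p_x,p_y,I) = 0.5·I/p_x and y* = 0.5·I/p_y.
At p_x=28.9, p_y=11, I=308: x* = 0.5·308/28.9 = 5.3287.

x* = 5.3287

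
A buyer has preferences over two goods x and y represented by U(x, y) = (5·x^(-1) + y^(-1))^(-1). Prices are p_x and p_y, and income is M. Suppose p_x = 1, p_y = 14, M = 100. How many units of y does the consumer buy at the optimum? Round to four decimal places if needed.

MRS = MU_x/MU_y = 5·(y/x)^(2). Set equal to p_x/p_y.
Solve for the ratio: y/x = [(1/5)·p_x/p_y]^(0.5).
With the ratio pinned down, the budget gives x* = M/(p_x + p_y·(y/x)) and y* = (y/x)·x*.
Numerically y/x = 0.119523, so x* = 100/(1 + 14·0.119523) = 37.4067 and y* = 0.119523·37.4067 = 4.471.

y* = 4.471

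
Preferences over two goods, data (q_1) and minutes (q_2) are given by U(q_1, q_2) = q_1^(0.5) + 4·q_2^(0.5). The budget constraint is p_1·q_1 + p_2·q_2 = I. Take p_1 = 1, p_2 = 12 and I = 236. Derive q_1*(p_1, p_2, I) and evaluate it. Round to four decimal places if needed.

q_1* = 101.1429

MU_q_1 ∝ q_1^(-0.5), MU_q_2 ∝ 4·q_2^(-0.5), so MRS = (1/4)·(q_2/q_1)^(0.5) = p_1/p_2.
Hence q_2/q_1 = (4·p_1/p_2)^(1/(0.5)), i.e. raised to the 2 power.
Substitute q_2 = (q_2/q_1)·q_1 into the budget: q_1* = I/(p_1 + p_2·(q_2/q_1)).
Numerically q_2/q_1 = 0.111111, so q_1* = 236/(1 + 12·0.111111) = 101.1429.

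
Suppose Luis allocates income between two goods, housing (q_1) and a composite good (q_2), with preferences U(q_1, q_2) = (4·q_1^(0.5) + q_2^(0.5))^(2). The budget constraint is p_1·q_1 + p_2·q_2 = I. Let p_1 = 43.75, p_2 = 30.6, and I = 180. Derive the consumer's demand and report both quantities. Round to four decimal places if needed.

q_1* = 3.7768, q_2* = 0.4825

MRS = MU_q_1/MU_q_2 = 4·(q_2/q_1)^(0.5). Set equal to p_1/p_2.
Hence q_2/q_1 = ((1/4)·p_1/p_2)^(1/(0.5)), i.e. raised to the 2 power.
With the ratio pinned down, the budget gives q_1* = I/(p_1 + p_2·(q_2/q_1)) and q_2* = (q_2/q_1)·q_1*.
Numerically q_2/q_1 = 0.12776, so q_1* = 180/(43.75 + 30.6·0.12776) = 3.7768 and q_2* = 0.12776·3.7768 = 0.4825.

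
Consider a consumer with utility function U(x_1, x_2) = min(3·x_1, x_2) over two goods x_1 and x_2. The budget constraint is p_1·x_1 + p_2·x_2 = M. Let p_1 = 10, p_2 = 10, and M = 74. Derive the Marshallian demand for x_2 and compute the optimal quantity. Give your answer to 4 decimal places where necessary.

With perfect complements, no substitution: consume in ratio x_1:x_2 = 1:3.
Budget: p_1·x_1 + p_2·3·x_1 = M, so (p_1 + 3·p_2)·x_1 = M.
Demand: x_1*(p_1,p_2,M) = M/(p_1 + 3·p_2), x_2* = 3·M/(p_1 + 3·p_2).
Here 10 + 3·10 = 40, giving x_2* = 5.55.

x_2* = 5.55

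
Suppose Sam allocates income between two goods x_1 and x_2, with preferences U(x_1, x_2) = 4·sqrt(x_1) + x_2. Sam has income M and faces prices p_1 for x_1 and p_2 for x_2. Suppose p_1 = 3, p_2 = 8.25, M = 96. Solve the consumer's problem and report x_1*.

x_1* = 30.25

Utility is quasi-linear in x_2; the FOC for x_1 is 2/√x_1 = p_1/p_2.
Thus x_1* = (2·p_2/p_1)² — independent of M — with the rest of income spent on x_2.
Plugging in: x_1* = (2·8.25/3)² = 30.25.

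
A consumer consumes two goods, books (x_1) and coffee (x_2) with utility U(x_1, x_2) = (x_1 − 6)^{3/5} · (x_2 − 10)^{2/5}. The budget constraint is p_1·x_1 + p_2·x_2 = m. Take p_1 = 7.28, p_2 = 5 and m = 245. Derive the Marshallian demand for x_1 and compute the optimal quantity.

x_1* = 18.4714

Let x_1' = x_1−6, x_2' = x_2−10. MRS = (3/2)·x_2'/x_1' = p_1/p_2.
After buying the subsistence bundle (6, 10), a share 0.6 of the remaining income goes to x_1: x_1* = 6 + 0.6·(m − 6p_1 − 10p_2)/p_1.
Discretionary income = 245 − 6·7.28 − 10·5 = 151.32; x_1* = 6 + 0.6·151.32/7.28 = 18.4714.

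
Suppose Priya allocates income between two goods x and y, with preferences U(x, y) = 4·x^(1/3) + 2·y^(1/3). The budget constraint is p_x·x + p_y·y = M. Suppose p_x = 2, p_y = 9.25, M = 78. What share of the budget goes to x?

With the ratio pinned down, the budget gives x* = M/(p_x + p_y·(y/x)) and y* = (y/x)·x*.
Numerically y/x = 0.035546, so x* = 78/(2 + 9.25·0.035546) = 33.4937 and y* = 0.035546·33.4937 = 1.1906.
Expenditure on x: 2·33.4937 = 66.9873; share = 0.8588.

share on x = 0.8588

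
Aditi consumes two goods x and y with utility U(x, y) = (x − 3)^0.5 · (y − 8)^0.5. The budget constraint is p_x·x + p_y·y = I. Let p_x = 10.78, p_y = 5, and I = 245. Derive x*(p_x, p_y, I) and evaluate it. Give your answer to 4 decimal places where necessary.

MRS = (y−8)/(x−3). Tangency with p_x/p_y gives y−8 = (p_x/p_y)·(x−3).
Substituting into the budget: x* = 3 + 0.5·(I − 3·p_x − 8·p_y)/p_x, and y* = 8 + 0.5·(…)/p_y.
Discretionary income = 245 − 3·10.78 − 8·5 = 172.66; x* = 3 + 0.5·172.66/10.78 = 11.0083.

x* = 11.0083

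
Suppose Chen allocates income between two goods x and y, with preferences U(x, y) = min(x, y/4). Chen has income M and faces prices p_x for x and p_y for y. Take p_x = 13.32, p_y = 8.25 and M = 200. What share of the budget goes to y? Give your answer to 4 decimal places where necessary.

share on y = 0.7124

With perfect complements, no substitution: consume in ratio x:y = 1:4.
Budget: p_x·x + p_y·4·x = M, so (p_x + 4·p_y)·x = M.
Demand: x*(p_x,p_y,M) = M/(p_x + 4·p_y), y* = 4·M/(p_x + 4·p_y).
Here 13.32 + 4·8.25 = 46.32, giving x* = 4.3178 and y* = 17.2712.
Expenditure on y: 8.25·17.2712 = 142.487; share = 0.7124.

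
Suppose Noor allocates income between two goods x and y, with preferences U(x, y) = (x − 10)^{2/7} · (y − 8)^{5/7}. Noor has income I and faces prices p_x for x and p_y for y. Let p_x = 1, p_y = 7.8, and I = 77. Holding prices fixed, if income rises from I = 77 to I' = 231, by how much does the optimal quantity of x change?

Δx* = 44

Discretionary income = 77 − 10·1 − 8·7.8 = 4.6; x* = 10 + 2/7·4.6/1 = 11.3143.
At I' = 231: x* = 55.3143. Change: 55.3143 − 11.3143 = 44.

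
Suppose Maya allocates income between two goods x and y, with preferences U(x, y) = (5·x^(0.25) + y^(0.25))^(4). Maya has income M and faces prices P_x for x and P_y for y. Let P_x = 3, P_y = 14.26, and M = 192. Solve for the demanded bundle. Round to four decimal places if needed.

MRS = MU_x/MU_y = 5·(y/x)^(0.75). Set equal to P_x/P_y.
Solve for the ratio: y/x = [(1/5)·P_x/P_y]^(4/3).
With the ratio pinned down, the budget gives x* = M/(P_x + P_y·(y/x)) and y* = (y/x)·x*.
Numerically y/x = 0.014634, so x* = 192/(3 + 14.26·0.014634) = 59.8376 and y* = 0.014634·59.8376 = 0.8757.

x* = 59.8376, y* = 0.8757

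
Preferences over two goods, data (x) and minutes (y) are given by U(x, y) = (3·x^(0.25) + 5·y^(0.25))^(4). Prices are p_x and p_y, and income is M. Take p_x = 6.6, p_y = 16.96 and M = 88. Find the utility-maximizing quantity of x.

MRS = MU_x/MU_y = (3/5)·(y/x)^(0.75). Set equal to p_x/p_y.
Hence y/x = ((5/3)·p_x/p_y)^(1/(0.75)), i.e. raised to the 4/3 power.
Substitute y = (y/x)·x into the budget: x* = M/(p_x + p_y·(y/x)).
Numerically y/x = 0.561422, so x* = 88/(6.6 + 16.96·0.561422) = 5.4585.

x* = 5.4585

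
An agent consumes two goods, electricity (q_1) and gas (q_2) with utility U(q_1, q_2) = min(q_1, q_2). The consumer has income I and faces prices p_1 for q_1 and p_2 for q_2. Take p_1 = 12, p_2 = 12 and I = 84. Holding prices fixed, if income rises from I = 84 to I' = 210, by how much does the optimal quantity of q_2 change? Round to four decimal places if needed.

Δq_2* = 5.25

Demand: q_1*(p_1,p_2,I) = I/(p_1 + p_2), q_2* = I/(p_1 + p_2).
Here 12 + 12 = 24, giving q_2* = 3.5.
At I' = 210: q_2* = 8.75. Change: 8.75 − 3.5 = 5.25.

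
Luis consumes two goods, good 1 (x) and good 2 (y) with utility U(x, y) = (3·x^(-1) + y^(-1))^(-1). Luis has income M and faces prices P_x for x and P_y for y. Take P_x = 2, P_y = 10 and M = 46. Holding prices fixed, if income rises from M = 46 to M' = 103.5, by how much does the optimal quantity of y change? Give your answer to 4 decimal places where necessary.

From the CES first-order condition, 3·(y/x)^(2) = P_x/P_y.
Hence y/x = ((1/3)·P_x/P_y)^(1/(2)), i.e. raised to the 0.5 power.
With the ratio pinned down, the budget gives x* = M/(P_x + P_y·(y/x)) and y* = (y/x)·x*.
Numerically y/x = 0.258199, so x* = 46/(2 + 10·0.258199) = 10.0393 and y* = 0.258199·10.0393 = 2.5921.
At M' = 103.5: y* = 5.8323. Change: 5.8323 − 2.5921 = 3.2402.

Δy* = 3.2402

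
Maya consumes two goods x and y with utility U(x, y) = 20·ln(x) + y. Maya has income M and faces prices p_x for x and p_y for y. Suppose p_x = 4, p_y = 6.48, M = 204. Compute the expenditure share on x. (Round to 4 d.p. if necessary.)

At the given prices: x* = 20·6.48/4 = 32.4, and y* = 11.4815.
Expenditure on x: 4·32.4 = 129.6; share = 0.6353.

share on x = 0.6353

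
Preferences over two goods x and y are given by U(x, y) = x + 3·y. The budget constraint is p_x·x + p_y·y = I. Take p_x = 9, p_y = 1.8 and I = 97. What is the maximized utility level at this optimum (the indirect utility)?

V = 161.6667

Linear utility — the consumer picks whichever good has higher MU/price: 1/9 = 0.1111 vs 3/1.8 = 1.6667.
y gives more utility per dollar, so spend all income on y: y* = I/p_y, x* = 0.
Numerically: x* = 0, y* = 53.8889.
Utility at the optimum: U(0, 53.8889) = 161.6667.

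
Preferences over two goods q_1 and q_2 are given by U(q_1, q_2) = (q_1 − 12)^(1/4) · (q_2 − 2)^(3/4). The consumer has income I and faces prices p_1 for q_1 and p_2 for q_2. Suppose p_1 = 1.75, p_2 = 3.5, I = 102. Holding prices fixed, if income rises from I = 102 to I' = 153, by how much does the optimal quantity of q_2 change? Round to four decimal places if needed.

Δq_2* = 10.9286

Substituting into the budget: q_1* = 12 + 0.25·(I − 12·p_1 − 2·p_2)/p_1, and q_2* = 2 + 0.75·(…)/p_2.
Discretionary income = 102 − 12·1.75 − 2·3.5 = 74; q_2* = 2 + 0.75·74/3.5 = 17.8571.
At I' = 153: q_2* = 28.7857. Change: 28.7857 − 17.8571 = 10.9286.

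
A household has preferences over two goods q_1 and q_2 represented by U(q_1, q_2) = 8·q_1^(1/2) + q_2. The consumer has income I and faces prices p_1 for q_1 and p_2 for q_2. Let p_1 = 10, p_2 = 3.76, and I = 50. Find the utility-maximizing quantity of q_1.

Thus q_1* = (4·p_2/p_1)² — independent of I — with the rest of income spent on q_2.
Plugging in: q_1* = (4·3.76/10)² = 2.262.

q_1* = 2.262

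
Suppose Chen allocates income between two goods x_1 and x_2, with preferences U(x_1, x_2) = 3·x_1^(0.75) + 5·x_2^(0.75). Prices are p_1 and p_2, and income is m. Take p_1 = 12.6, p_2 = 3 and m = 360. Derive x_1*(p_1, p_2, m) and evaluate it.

x_1* = 0.0499

MRS = MU_x_1/MU_x_2 = (3/5)·(x_2/x_1)^(0.25). Set equal to p_1/p_2.
Hence x_2/x_1 = ((5/3)·p_1/p_2)^(1/(0.25)), i.e. raised to the 4 power.
With the ratio pinned down, the budget gives x_1* = m/(p_1 + p_2·(x_2/x_1)) and x_2* = (x_2/x_1)·x_1*.
Numerically x_2/x_1 = 2401, so x_1* = 360/(12.6 + 3·2401) = 0.0499.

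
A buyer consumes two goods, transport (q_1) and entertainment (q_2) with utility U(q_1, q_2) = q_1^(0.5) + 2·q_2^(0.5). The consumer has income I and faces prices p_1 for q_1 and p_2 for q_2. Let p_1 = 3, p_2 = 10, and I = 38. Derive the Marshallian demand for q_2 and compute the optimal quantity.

From the CES first-order condition, (1/2)·(q_2/q_1)^(0.5) = p_1/p_2.
Hence q_2/q_1 = (2·p_1/p_2)^(1/(0.5)), i.e. raised to the 2 power.
Substitute q_2 = (q_2/q_1)·q_1 into the budget: q_1* = I/(p_1 + p_2·(q_2/q_1)).
Numerically q_2/q_1 = 0.36, so q_1* = 38/(3 + 10·0.36) = 5.7576 and q_2* = 0.36·5.7576 = 2.0727.

q_2* = 2.0727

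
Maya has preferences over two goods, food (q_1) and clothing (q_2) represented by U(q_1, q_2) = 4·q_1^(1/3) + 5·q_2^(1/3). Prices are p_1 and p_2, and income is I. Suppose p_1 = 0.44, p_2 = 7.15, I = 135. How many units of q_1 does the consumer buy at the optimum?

MRS = MU_q_1/MU_q_2 = (4/5)·(q_2/q_1)^(2/3). Set equal to p_1/p_2.
Hence q_2/q_1 = ((5/4)·p_1/p_2)^(1/(2/3)), i.e. raised to the 1.5 power.
With the ratio pinned down, the budget gives q_1* = I/(p_1 + p_2·(q_2/q_1)) and q_2* = (q_2/q_1)·q_1*.
Numerically q_2/q_1 = 0.021335, so q_1* = 135/(0.44 + 7.15·0.021335) = 227.8317.

q_1* = 227.8317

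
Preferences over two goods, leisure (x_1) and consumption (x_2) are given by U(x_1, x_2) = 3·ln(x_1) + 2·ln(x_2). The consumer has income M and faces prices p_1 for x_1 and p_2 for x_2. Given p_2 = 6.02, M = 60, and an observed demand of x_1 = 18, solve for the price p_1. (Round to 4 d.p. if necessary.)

MU_x_1/MU_x_2 = (3·x_2)/(2·x_1); tangency sets this equal to p_1/p_2.
So 3·p_2·x_2 = 2·p_1·x_1; combined with the budget, a share 0.6 of income goes to x_1.
Demand: x_1*(p_1,p_2,M) = 0.6·M/p_1 and x_2* = 0.4·M/p_2.
Set x_1* = 18 in the demand function and solve for p_1: p_1 = 2.

p_1 = 2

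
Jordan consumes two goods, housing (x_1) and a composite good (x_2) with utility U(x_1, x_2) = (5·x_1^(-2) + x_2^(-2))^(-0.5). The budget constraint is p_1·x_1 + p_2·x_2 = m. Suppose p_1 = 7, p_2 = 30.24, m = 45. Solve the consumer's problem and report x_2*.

x_2* = 0.9048

From the CES first-order condition, 5·(x_2/x_1)^(3) = p_1/p_2.
Hence x_2/x_1 = ((1/5)·p_1/p_2)^(1/(3)), i.e. raised to the 1/3 power.
Substitute x_2 = (x_2/x_1)·x_1 into the budget: x_1* = m/(p_1 + p_2·(x_2/x_1)).
Numerically x_2/x_1 = 0.359072, so x_1* = 45/(7 + 30.24·0.359072) = 2.5198 and x_2* = 0.359072·2.5198 = 0.9048.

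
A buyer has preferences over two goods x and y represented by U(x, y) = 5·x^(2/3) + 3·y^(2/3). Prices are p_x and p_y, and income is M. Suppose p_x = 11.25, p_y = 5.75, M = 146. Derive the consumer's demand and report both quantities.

MU_x ∝ 5·x^(-1/3), MU_y ∝ 3·y^(-1/3), so MRS = (5/3)·(y/x)^(1/3) = p_x/p_y.
Solve for the ratio: y/x = [(3/5)·p_x/p_y]^(3).
Substitute y = (y/x)·x into the budget: x* = M/(p_x + p_y·(y/x)).
Numerically y/x = 1.617737, so x* = 146/(11.25 + 5.75·1.617737) = 7.1039 and y* = 1.617737·7.1039 = 11.4923.

x* = 7.1039, y* = 11.4923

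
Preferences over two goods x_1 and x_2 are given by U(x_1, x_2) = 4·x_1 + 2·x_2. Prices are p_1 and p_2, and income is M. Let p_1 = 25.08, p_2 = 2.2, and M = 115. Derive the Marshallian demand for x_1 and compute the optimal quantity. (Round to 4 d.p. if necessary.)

Linear utility — the consumer picks whichever good has higher MU/price: 4/25.08 = 0.1595 vs 2/2.2 = 0.9091.
x_2 gives more utility per dollar, so spend all income on x_2: x_2* = M/p_2, x_1* = 0.
Numerically: x_1* = 0, x_2* = 52.2727.

x_1* = 0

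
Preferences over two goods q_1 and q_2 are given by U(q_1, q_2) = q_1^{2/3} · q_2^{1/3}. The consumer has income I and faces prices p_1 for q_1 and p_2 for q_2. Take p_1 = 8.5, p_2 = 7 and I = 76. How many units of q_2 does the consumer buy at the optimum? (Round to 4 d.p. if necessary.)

q_2* = 3.619

The MRS is 2·q_2/q_1. Set MRS = p_1/p_2.
Rearranging, p_2·q_2 = (1/2)·p_1·q_1. Substituting into the budget gives p_1·q_1·(1 + (1/2)) = I.
Demand: q_1*(p_1,p_2,I) = 2/3·I/p_1 and q_2* = 1/3·I/p_2.
At p_1=8.5, p_2=7, I=76: q_2* = 1/3·76/7 = 3.619.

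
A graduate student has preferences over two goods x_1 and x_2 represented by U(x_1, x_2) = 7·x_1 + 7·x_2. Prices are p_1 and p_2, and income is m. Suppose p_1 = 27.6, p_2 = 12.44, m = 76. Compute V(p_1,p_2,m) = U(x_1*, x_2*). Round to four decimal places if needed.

Linear utility — the consumer picks whichever good has higher MU/price: 7/27.6 = 0.2536 vs 7/12.44 = 0.5627.
x_2 gives more utility per dollar, so spend all income on x_2: x_2* = m/p_2, x_1* = 0.
Numerically: x_1* = 0, x_2* = 6.1093.
Utility at the optimum: U(0, 6.1093) = 42.7653.

V = 42.7653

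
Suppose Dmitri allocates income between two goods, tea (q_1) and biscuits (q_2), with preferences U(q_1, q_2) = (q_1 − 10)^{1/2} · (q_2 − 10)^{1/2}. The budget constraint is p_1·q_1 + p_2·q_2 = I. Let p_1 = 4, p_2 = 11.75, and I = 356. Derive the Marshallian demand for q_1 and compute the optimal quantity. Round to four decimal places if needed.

MRS = (q_2−10)/(q_1−10). Tangency with p_1/p_2 gives q_2−10 = (p_1/p_2)·(q_1−10).
After buying the subsistence bundle (10, 10), a share 0.5 of the remaining income goes to q_1: q_1* = 10 + 0.5·(I − 10p_1 − 10p_2)/p_1.
Discretionary income = 356 − 10·4 − 10·11.75 = 198.5; q_1* = 10 + 0.5·198.5/4 = 34.8125.

q_1* = 34.8125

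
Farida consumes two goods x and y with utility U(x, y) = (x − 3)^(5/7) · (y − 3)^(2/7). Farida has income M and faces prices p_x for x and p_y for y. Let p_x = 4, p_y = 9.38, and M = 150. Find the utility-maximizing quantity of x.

x* = 22.6179

Let x' = x−3, y' = y−3. MRS = (5/2)·y'/x' = p_x/p_y.
Substituting into the budget: x* = 3 + 5/7·(M − 3·p_x − 3·p_y)/p_x, and y* = 3 + 2/7·(…)/p_y.
Discretionary income = 150 − 3·4 − 3·9.38 = 109.86; x* = 3 + 5/7·109.86/4 = 22.6179.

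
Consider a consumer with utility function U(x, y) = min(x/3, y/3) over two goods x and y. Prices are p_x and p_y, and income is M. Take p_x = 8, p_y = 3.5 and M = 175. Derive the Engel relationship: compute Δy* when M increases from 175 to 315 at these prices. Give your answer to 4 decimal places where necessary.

With perfect complements, no substitution: consume in ratio x:y = 3:3.
Budget: p_x·x + p_y·x = M, so (3·p_x + 3·p_y)·x = 3·M.
Demand: x*(p_x,p_y,M) = 3·M/(3·p_x + 3·p_y), y* = 3·M/(3·p_x + 3·p_y).
Here 3·8 + 3·3.5 = 34.5, giving y* = 15.2174.
At M' = 315: y* = 27.3913. Change: 27.3913 − 15.2174 = 12.1739.

Δy* = 12.1739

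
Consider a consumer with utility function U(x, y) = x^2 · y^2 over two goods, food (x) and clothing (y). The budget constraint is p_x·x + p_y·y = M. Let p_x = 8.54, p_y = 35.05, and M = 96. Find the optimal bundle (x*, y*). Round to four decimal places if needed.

x* = 5.6206, y* = 1.3695

The MRS is y/x. Set MRS = p_x/p_y.
So 2·p_y·y = 2·p_x·x; combined with the budget, a share 0.5 of income goes to x.
Demand: x*(p_x,p_y,M) = 0.5·M/p_x and y* = 0.5·M/p_y.
At p_x=8.54, p_y=35.05, M=96: x* = 0.5·96/8.54 = 5.6206, y* = 1.3695.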